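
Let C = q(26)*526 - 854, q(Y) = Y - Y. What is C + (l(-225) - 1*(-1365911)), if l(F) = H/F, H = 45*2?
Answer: 6825283/5 ≈ 1.3651e+6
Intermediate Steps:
H = 90
q(Y) = 0
l(F) = 90/F
C = -854 (C = 0*526 - 854 = 0 - 854 = -854)
C + (l(-225) - 1*(-1365911)) = -854 + (90/(-225) - 1*(-1365911)) = -854 + (90*(-1/225) + 1365911) = -854 + (-2/5 + 1365911) = -854 + 6829553/5 = 6825283/5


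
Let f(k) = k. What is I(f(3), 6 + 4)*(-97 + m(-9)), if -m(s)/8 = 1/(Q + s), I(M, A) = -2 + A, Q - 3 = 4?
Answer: -744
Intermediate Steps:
Q = 7 (Q = 3 + 4 = 7)
m(s) = -8/(7 + s)
I(f(3), 6 + 4)*(-97 + m(-9)) = (-2 + (6 + 4))*(-97 - 8/(7 - 9)) = (-2 + 10)*(-97 - 8/(-2)) = 8*(-97 - 8*(-1/2)) = 8*(-97 + 4) = 8*(-93) = -744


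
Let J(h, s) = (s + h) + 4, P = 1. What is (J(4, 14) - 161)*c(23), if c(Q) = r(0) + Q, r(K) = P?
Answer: -3336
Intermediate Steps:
r(K) = 1
J(h, s) = 4 + h + s (J(h, s) = (h + s) + 4 = 4 + h + s)
c(Q) = 1 + Q
(J(4, 14) - 161)*c(23) = ((4 + 4 + 14) - 161)*(1 + 23) = (22 - 161)*24 = -139*24 = -3336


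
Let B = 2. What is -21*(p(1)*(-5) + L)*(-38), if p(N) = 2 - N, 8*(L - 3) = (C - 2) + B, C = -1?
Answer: -6783/4 ≈ -1695.8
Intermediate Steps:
L = 23/8 (L = 3 + ((-1 - 2) + 2)/8 = 3 + (-3 + 2)/8 = 3 + (⅛)*(-1) = 3 - ⅛ = 23/8 ≈ 2.8750)
-21*(p(1)*(-5) + L)*(-38) = -21*((2 - 1*1)*(-5) + 23/8)*(-38) = -21*((2 - 1)*(-5) + 23/8)*(-38) = -21*(1*(-5) + 23/8)*(-38) = -21*(-5 + 23/8)*(-38) = -21*(-17/8)*(-38) = (357/8)*(-38) = -6783/4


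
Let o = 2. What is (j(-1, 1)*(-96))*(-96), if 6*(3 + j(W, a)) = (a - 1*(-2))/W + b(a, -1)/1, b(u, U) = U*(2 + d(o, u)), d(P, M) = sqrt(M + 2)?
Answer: -35328 - 1536*sqrt(3) ≈ -37988.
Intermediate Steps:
d(P, M) = sqrt(2 + M)
b(u, U) = U*(2 + sqrt(2 + u))
j(W, a) = -10/3 - sqrt(2 + a)/6 + (2 + a)/(6*W) (j(W, a) = -3 + ((a - 1*(-2))/W - (2 + sqrt(2 + a))/1)/6 = -3 + ((a + 2)/W + (-2 - sqrt(2 + a))*1)/6 = -3 + ((2 + a)/W + (-2 - sqrt(2 + a)))/6 = -3 + (-2 - sqrt(2 + a) + (2 + a)/W)/6 = -3 + (-1/3 - sqrt(2 + a)/6 + (2 + a)/(6*W)) = -10/3 - sqrt(2 + a)/6 + (2 + a)/(6*W))
(j(-1, 1)*(-96))*(-96) = (((1/6)*(2 + 1 - 1*(-1)*(20 + sqrt(2 + 1)))/(-1))*(-96))*(-96) = (((1/6)*(-1)*(2 + 1 - 1*(-1)*(20 + sqrt(3))))*(-96))*(-96) = (((1/6)*(-1)*(2 + 1 + (20 + sqrt(3))))*(-96))*(-96) = (((1/6)*(-1)*(23 + sqrt(3)))*(-96))*(-96) = ((-23/6 - sqrt(3)/6)*(-96))*(-96) = (368 + 16*sqrt(3))*(-96) = -35328 - 1536*sqrt(3)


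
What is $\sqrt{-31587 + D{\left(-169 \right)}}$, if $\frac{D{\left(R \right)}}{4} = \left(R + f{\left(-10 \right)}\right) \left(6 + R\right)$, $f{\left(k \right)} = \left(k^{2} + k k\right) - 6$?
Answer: $i \sqrt{47887} \approx 218.83 i$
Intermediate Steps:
$f{\left(k \right)} = -6 + 2 k^{2}$ ($f{\left(k \right)} = \left(k^{2} + k^{2}\right) - 6 = 2 k^{2} - 6 = -6 + 2 k^{2}$)
$D{\left(R \right)} = 4 \left(6 + R\right) \left(194 + R\right)$ ($D{\left(R \right)} = 4 \left(R - \left(6 - 2 \left(-10\right)^{2}\right)\right) \left(6 + R\right) = 4 \left(R + \left(-6 + 2 \cdot 100\right)\right) \left(6 + R\right) = 4 \left(R + \left(-6 + 200\right)\right) \left(6 + R\right) = 4 \left(R + 194\right) \left(6 + R\right) = 4 \left(194 + R\right) \left(6 + R\right) = 4 \left(6 + R\right) \left(194 + R\right)$)
$\sqrt{-31587 + D{\left(-169 \right)}} = \sqrt{-31587 + \left(4656 + 4 \left(-169\right)^{2} + 800 \left(-169\right)\right)} = \sqrt{-31587 + \left(4656 + 4 \cdot 28561 - 135200\right)} = \sqrt{-31587 + \left(4656 + 114244 - 135200\right)} = \sqrt{-31587 - 16300} = \sqrt{-47887} = i \sqrt{47887}$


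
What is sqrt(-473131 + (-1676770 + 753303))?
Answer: 7*I*sqrt(28502) ≈ 1181.8*I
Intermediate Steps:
sqrt(-473131 + (-1676770 + 753303)) = sqrt(-473131 - 923467) = sqrt(-1396598) = 7*I*sqrt(28502)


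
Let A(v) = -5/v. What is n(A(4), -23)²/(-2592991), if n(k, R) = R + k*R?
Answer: -529/41487856 ≈ -1.2751e-5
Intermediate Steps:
n(k, R) = R + R*k
n(A(4), -23)²/(-2592991) = (-23*(1 - 5/4))²/(-2592991) = (-23*(1 - 5*¼))²*(-1/2592991) = (-23*(1 - 5/4))²*(-1/2592991) = (-23*(-¼))²*(-1/2592991) = (23/4)²*(-1/2592991) = (529/16)*(-1/2592991) = -529/41487856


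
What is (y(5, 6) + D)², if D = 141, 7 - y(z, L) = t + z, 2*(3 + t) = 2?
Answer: 21025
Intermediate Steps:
t = -2 (t = -3 + (½)*2 = -3 + 1 = -2)
y(z, L) = 9 - z (y(z, L) = 7 - (-2 + z) = 7 + (2 - z) = 9 - z)
(y(5, 6) + D)² = ((9 - 1*5) + 141)² = ((9 - 5) + 141)² = (4 + 141)² = 145² = 21025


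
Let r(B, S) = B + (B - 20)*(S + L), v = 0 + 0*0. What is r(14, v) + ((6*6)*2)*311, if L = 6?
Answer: 22370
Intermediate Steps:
v = 0 (v = 0 + 0 = 0)
r(B, S) = B + (-20 + B)*(6 + S) (r(B, S) = B + (B - 20)*(S + 6) = B + (-20 + B)*(6 + S))
r(14, v) + ((6*6)*2)*311 = (-120 - 20*0 + 7*14 + 14*0) + ((6*6)*2)*311 = (-120 + 0 + 98 + 0) + (36*2)*311 = -22 + 72*311 = -22 + 22392 = 22370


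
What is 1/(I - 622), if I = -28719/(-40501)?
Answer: -40501/25162903 ≈ -0.0016096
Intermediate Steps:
I = 28719/40501 (I = -28719*(-1/40501) = 28719/40501 ≈ 0.70909)
1/(I - 622) = 1/(28719/40501 - 622) = 1/(-25162903/40501) = -40501/25162903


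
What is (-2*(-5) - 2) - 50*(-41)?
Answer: 2058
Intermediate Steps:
(-2*(-5) - 2) - 50*(-41) = (10 - 2) + 2050 = 8 + 2050 = 2058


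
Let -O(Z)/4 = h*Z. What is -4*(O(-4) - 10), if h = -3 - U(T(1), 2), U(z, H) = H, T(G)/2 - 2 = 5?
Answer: 360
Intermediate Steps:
T(G) = 14 (T(G) = 4 + 2*5 = 4 + 10 = 14)
h = -5 (h = -3 - 1*2 = -3 - 2 = -5)
O(Z) = 20*Z (O(Z) = -(-20)*Z = 20*Z)
-4*(O(-4) - 10) = -4*(20*(-4) - 10) = -4*(-80 - 10) = -4*(-90) = 360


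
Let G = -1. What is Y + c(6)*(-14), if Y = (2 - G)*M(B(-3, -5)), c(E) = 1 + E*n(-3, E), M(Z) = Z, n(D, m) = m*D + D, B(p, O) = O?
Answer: 1735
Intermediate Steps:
n(D, m) = D + D*m (n(D, m) = D*m + D = D + D*m)
c(E) = 1 + E*(-3 - 3*E) (c(E) = 1 + E*(-3*(1 + E)) = 1 + E*(-3 - 3*E))
Y = -15 (Y = (2 - 1*(-1))*(-5) = (2 + 1)*(-5) = 3*(-5) = -15)
Y + c(6)*(-14) = -15 + (1 - 3*6*(1 + 6))*(-14) = -15 + (1 - 3*6*7)*(-14) = -15 + (1 - 126)*(-14) = -15 - 125*(-14) = -15 + 1750 = 1735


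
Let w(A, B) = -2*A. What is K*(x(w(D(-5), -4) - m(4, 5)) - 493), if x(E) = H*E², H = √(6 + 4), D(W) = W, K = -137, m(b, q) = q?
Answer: 67541 - 3425*√10 ≈ 56710.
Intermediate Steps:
H = √10 ≈ 3.1623
x(E) = √10*E²
K*(x(w(D(-5), -4) - m(4, 5)) - 493) = -137*(√10*(-2*(-5) - 1*5)² - 493) = -137*(√10*(10 - 5)² - 493) = -137*(√10*5² - 493) = -137*(√10*25 - 493) = -137*(25*√10 - 493) = -137*(-493 + 25*√10) = 67541 - 3425*√10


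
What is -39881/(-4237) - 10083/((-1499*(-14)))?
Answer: 41801105/4679878 ≈ 8.9321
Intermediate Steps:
-39881/(-4237) - 10083/((-1499*(-14))) = -39881*(-1/4237) - 10083/20986 = 2099/223 - 10083*1/20986 = 2099/223 - 10083/20986 = 41801105/4679878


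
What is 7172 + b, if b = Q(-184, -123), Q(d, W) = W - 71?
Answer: 6978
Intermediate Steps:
Q(d, W) = -71 + W
b = -194 (b = -71 - 123 = -194)
7172 + b = 7172 - 194 = 6978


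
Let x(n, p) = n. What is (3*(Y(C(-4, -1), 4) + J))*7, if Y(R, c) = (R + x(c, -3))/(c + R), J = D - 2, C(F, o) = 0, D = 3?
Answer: 42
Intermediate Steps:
J = 1 (J = 3 - 2 = 1)
Y(R, c) = 1 (Y(R, c) = (R + c)/(c + R) = (R + c)/(R + c) = 1)
(3*(Y(C(-4, -1), 4) + J))*7 = (3*(1 + 1))*7 = (3*2)*7 = 6*7 = 42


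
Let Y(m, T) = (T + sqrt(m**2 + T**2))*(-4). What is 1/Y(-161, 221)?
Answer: 221/103684 - sqrt(74762)/103684 ≈ -0.00050564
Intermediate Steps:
Y(m, T) = -4*T - 4*sqrt(T**2 + m**2) (Y(m, T) = (T + sqrt(T**2 + m**2))*(-4) = -4*T - 4*sqrt(T**2 + m**2))
1/Y(-161, 221) = 1/(-4*221 - 4*sqrt(221**2 + (-161)**2)) = 1/(-884 - 4*sqrt(48841 + 25921)) = 1/(-884 - 4*sqrt(74762))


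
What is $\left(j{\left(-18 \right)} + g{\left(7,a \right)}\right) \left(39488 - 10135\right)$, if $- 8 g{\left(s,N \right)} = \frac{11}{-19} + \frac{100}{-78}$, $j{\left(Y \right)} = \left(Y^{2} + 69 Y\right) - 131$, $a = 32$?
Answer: $- \frac{182490330829}{5928} \approx -3.0784 \cdot 10^{7}$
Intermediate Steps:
$j{\left(Y \right)} = -131 + Y^{2} + 69 Y$
$g{\left(s,N \right)} = \frac{1379}{5928}$ ($g{\left(s,N \right)} = - \frac{\frac{11}{-19} + \frac{100}{-78}}{8} = - \frac{11 \left(- \frac{1}{19}\right) + 100 \left(- \frac{1}{78}\right)}{8} = - \frac{- \frac{11}{19} - \frac{50}{39}}{8} = \left(- \frac{1}{8}\right) \left(- \frac{1379}{741}\right) = \frac{1379}{5928}$)
$\left(j{\left(-18 \right)} + g{\left(7,a \right)}\right) \left(39488 - 10135\right) = \left(\left(-131 + \left(-18\right)^{2} + 69 \left(-18\right)\right) + \frac{1379}{5928}\right) \left(39488 - 10135\right) = \left(\left(-131 + 324 - 1242\right) + \frac{1379}{5928}\right) 29353 = \left(-1049 + \frac{1379}{5928}\right) 29353 = \left(- \frac{6217093}{5928}\right) 29353 = - \frac{182490330829}{5928}$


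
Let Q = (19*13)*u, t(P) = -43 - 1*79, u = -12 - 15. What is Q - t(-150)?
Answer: -6547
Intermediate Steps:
u = -27
t(P) = -122 (t(P) = -43 - 79 = -122)
Q = -6669 (Q = (19*13)*(-27) = 247*(-27) = -6669)
Q - t(-150) = -6669 - 1*(-122) = -6669 + 122 = -6547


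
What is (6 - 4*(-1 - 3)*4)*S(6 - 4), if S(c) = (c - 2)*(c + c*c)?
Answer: 0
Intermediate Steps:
S(c) = (-2 + c)*(c + c²)
(6 - 4*(-1 - 3)*4)*S(6 - 4) = (6 - 4*(-1 - 3)*4)*((6 - 4)*(-2 + (6 - 4)² - (6 - 4))) = (6 - (-16)*4)*(2*(-2 + 2² - 1*2)) = (6 - 4*(-16))*(2*(-2 + 4 - 2)) = (6 + 64)*(2*0) = 70*0 = 0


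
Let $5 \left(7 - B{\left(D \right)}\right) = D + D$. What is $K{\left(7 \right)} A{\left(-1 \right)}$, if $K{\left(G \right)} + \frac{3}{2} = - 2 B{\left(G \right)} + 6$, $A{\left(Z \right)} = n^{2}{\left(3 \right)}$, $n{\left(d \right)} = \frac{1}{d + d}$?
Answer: $- \frac{13}{120} \approx -0.10833$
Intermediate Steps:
$B{\left(D \right)} = 7 - \frac{2 D}{5}$ ($B{\left(D \right)} = 7 - \frac{D + D}{5} = 7 - \frac{2 D}{5}$)
$n{\left(d \right)} = \frac{1}{2 d}$
$A{\left(Z \right)} = \frac{1}{36}$ ($A{\left(Z \right)} = \left(\frac{1}{2 \cdot 3}\right)^{2} = \left(\frac{1}{2} \cdot \frac{1}{3}\right)^{2} = \left(\frac{1}{6}\right)^{2} = \frac{1}{36}$)
$K{\left(G \right)} = - \frac{19}{2} + \frac{4 G}{5}$ ($K{\left(G \right)} = - \frac{3}{2} - \left(-6 + 2 \left(7 - \frac{2 G}{5}\right)\right) = - \frac{3}{2} + \left(\left(-14 + \frac{4 G}{5}\right) + 6\right) = - \frac{3}{2} + \left(-8 + \frac{4 G}{5}\right) = - \frac{19}{2} + \frac{4 G}{5}$)
$K{\left(7 \right)} A{\left(-1 \right)} = \left(- \frac{19}{2} + \frac{4}{5} \cdot 7\right) \frac{1}{36} = \left(- \frac{19}{2} + \frac{28}{5}\right) \frac{1}{36} = \left(- \frac{39}{10}\right) \frac{1}{36} = - \frac{13}{120}$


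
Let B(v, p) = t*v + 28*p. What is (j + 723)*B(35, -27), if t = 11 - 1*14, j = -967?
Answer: 210084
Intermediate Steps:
t = -3 (t = 11 - 14 = -3)
B(v, p) = -3*v + 28*p
(j + 723)*B(35, -27) = (-967 + 723)*(-3*35 + 28*(-27)) = -244*(-105 - 756) = -244*(-861) = 210084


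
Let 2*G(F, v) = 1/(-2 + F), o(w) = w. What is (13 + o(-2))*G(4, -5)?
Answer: 11/4 ≈ 2.7500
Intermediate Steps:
G(F, v) = 1/(2*(-2 + F))
(13 + o(-2))*G(4, -5) = (13 - 2)*(1/(2*(-2 + 4))) = 11*((1/2)/2) = 11*((1/2)*(1/2)) = 11*(1/4) = 11/4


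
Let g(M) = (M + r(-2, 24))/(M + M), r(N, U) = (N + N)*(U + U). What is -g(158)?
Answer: 17/158 ≈ 0.10759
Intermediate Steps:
r(N, U) = 4*N*U (r(N, U) = (2*N)*(2*U) = 4*N*U)
g(M) = (-192 + M)/(2*M) (g(M) = (M + 4*(-2)*24)/(M + M) = (M - 192)/((2*M)) = (-192 + M)*(1/(2*M)) = (-192 + M)/(2*M))
-g(158) = -(-192 + 158)/(2*158) = -(-34)/(2*158) = -1*(-17/158) = 17/158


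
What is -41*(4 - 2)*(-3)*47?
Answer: 11562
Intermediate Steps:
-41*(4 - 2)*(-3)*47 = -82*(-3)*47 = -41*(-6)*47 = 246*47 = 11562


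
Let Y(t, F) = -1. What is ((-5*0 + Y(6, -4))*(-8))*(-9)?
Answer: -72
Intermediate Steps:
((-5*0 + Y(6, -4))*(-8))*(-9) = ((-5*0 - 1)*(-8))*(-9) = ((0 - 1)*(-8))*(-9) = -1*(-8)*(-9) = 8*(-9) = -72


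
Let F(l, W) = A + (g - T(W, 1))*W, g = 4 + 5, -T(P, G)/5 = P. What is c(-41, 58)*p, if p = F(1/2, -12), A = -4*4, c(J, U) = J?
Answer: -24436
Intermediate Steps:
T(P, G) = -5*P
g = 9
A = -16
F(l, W) = -16 + W*(9 + 5*W) (F(l, W) = -16 + (9 - (-5)*W)*W = -16 + (9 + 5*W)*W = -16 + W*(9 + 5*W))
p = 596 (p = -16 + 5*(-12)² + 9*(-12) = -16 + 5*144 - 108 = -16 + 720 - 108 = 596)
c(-41, 58)*p = -41*596 = -24436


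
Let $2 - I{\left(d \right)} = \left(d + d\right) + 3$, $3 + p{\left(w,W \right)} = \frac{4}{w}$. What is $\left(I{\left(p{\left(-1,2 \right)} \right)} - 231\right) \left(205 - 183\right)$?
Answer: $-4796$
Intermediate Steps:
$p{\left(w,W \right)} = -3 + \frac{4}{w}$
$I{\left(d \right)} = -1 - 2 d$ ($I{\left(d \right)} = 2 - \left(\left(d + d\right) + 3\right) = 2 - \left(2 d + 3\right) = 2 - \left(3 + 2 d\right) = -1 - 2 d$)
$\left(I{\left(p{\left(-1,2 \right)} \right)} - 231\right) \left(205 - 183\right) = \left(\left(-1 - 2 \left(-3 + \frac{4}{-1}\right)\right) - 231\right) \left(205 - 183\right) = \left(\left(-1 - 2 \left(-3 + 4 \left(-1\right)\right)\right) - 231\right) \left(205 - 183\right) = \left(\left(-1 - 2 \left(-3 - 4\right)\right) - 231\right) 22 = \left(\left(-1 - -14\right) - 231\right) 22 = \left(\left(-1 + 14\right) - 231\right) 22 = \left(13 - 231\right) 22 = \left(-218\right) 22 = -4796$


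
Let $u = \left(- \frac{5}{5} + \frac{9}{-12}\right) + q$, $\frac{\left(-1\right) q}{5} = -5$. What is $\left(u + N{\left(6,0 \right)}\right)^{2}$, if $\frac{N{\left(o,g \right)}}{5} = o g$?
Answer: $\frac{8649}{16} \approx 540.56$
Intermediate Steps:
$q = 25$ ($q = \left(-5\right) \left(-5\right) = 25$)
$N{\left(o,g \right)} = 5 g o$ ($N{\left(o,g \right)} = 5 o g = 5 g o$)
$u = \frac{93}{4}$ ($u = \left(- \frac{5}{5} + \frac{9}{-12}\right) + 25 = \left(\left(-5\right) \frac{1}{5} + 9 \left(- \frac{1}{12}\right)\right) + 25 = \left(-1 - \frac{3}{4}\right) + 25 = - \frac{7}{4} + 25 = \frac{93}{4} \approx 23.25$)
$\left(u + N{\left(6,0 \right)}\right)^{2} = \left(\frac{93}{4} + 5 \cdot 0 \cdot 6\right)^{2} = \left(\frac{93}{4} + 0\right)^{2} = \left(\frac{93}{4}\right)^{2} = \frac{8649}{16}$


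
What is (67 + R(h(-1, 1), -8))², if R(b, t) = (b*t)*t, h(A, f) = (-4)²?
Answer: 1190281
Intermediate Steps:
h(A, f) = 16
R(b, t) = b*t²
(67 + R(h(-1, 1), -8))² = (67 + 16*(-8)²)² = (67 + 16*64)² = (67 + 1024)² = 1091² = 1190281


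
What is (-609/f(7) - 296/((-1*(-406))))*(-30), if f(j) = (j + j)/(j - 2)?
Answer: 1329015/203 ≈ 6546.9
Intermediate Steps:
f(j) = 2*j/(-2 + j) (f(j) = (2*j)/(-2 + j) = 2*j/(-2 + j))
(-609/f(7) - 296/((-1*(-406))))*(-30) = (-609/(2*7/(-2 + 7)) - 296/((-1*(-406))))*(-30) = (-609/(2*7/5) - 296/406)*(-30) = (-609/(2*7*(⅕)) - 296*1/406)*(-30) = (-609/14/5 - 148/203)*(-30) = (-609*5/14 - 148/203)*(-30) = (-435/2 - 148/203)*(-30) = -88601/406*(-30) = 1329015/203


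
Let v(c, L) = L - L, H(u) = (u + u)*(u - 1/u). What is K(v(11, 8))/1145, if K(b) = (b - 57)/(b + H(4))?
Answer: -19/11450 ≈ -0.0016594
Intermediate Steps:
H(u) = 2*u*(u - 1/u) (H(u) = (2*u)*(u - 1/u) = 2*u*(u - 1/u))
v(c, L) = 0
K(b) = (-57 + b)/(30 + b) (K(b) = (b - 57)/(b + (-2 + 2*4²)) = (-57 + b)/(b + (-2 + 2*16)) = (-57 + b)/(b + (-2 + 32)) = (-57 + b)/(b + 30) = (-57 + b)/(30 + b))
K(v(11, 8))/1145 = ((-57 + 0)/(30 + 0))/1145 = (-57/30)*(1/1145) = ((1/30)*(-57))*(1/1145) = -19/10*1/1145 = -19/11450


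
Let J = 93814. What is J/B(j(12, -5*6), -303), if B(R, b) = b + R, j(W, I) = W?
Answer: -93814/291 ≈ -322.38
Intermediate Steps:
B(R, b) = R + b
J/B(j(12, -5*6), -303) = 93814/(12 - 303) = 93814/(-291) = 93814*(-1/291) = -93814/291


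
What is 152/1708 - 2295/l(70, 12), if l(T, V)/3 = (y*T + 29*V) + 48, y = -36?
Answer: 45263/100772 ≈ 0.44916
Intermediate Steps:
l(T, V) = 144 - 108*T + 87*V (l(T, V) = 3*((-36*T + 29*V) + 48) = 3*(48 - 36*T + 29*V) = 144 - 108*T + 87*V)
152/1708 - 2295/l(70, 12) = 152/1708 - 2295/(144 - 108*70 + 87*12) = 152*(1/1708) - 2295/(144 - 7560 + 1044) = 38/427 - 2295/(-6372) = 38/427 - 2295*(-1/6372) = 38/427 + 85/236 = 45263/100772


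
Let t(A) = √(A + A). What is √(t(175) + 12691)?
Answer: √(12691 + 5*√14) ≈ 112.74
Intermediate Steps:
t(A) = √2*√A (t(A) = √(2*A) = √2*√A)
√(t(175) + 12691) = √(√2*√175 + 12691) = √(√2*(5*√7) + 12691) = √(5*√14 + 12691) = √(12691 + 5*√14)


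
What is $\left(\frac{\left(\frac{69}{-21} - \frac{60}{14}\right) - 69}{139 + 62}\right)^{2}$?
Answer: $\frac{64}{441} \approx 0.14512$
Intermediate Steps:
$\left(\frac{\left(\frac{69}{-21} - \frac{60}{14}\right) - 69}{139 + 62}\right)^{2} = \left(\frac{\left(69 \left(- \frac{1}{21}\right) - \frac{30}{7}\right) - 69}{201}\right)^{2} = \left(\left(\left(- \frac{23}{7} - \frac{30}{7}\right) - 69\right) \frac{1}{201}\right)^{2} = \left(\left(- \frac{53}{7} - 69\right) \frac{1}{201}\right)^{2} = \left(\left(- \frac{536}{7}\right) \frac{1}{201}\right)^{2} = \left(- \frac{8}{21}\right)^{2} = \frac{64}{441}$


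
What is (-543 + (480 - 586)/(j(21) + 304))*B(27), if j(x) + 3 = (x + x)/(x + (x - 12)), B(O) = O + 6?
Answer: -4518503/252 ≈ -17931.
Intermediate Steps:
B(O) = 6 + O
j(x) = -3 + 2*x/(-12 + 2*x) (j(x) = -3 + (x + x)/(x + (x - 12)) = -3 + (2*x)/(x + (-12 + x)) = -3 + (2*x)/(-12 + 2*x) = -3 + 2*x/(-12 + 2*x))
(-543 + (480 - 586)/(j(21) + 304))*B(27) = (-543 + (480 - 586)/(2*(9 - 1*21)/(-6 + 21) + 304))*(6 + 27) = (-543 - 106/(2*(9 - 21)/15 + 304))*33 = (-543 - 106/(2*(1/15)*(-12) + 304))*33 = (-543 - 106/(-8/5 + 304))*33 = (-543 - 106/1512/5)*33 = (-543 - 106*5/1512)*33 = (-543 - 265/756)*33 = -410773/756*33 = -4518503/252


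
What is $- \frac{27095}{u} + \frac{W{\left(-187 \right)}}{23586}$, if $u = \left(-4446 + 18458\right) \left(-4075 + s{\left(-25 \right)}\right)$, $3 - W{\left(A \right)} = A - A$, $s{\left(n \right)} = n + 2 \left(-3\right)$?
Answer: $\frac{135277081}{226163292232} \approx 0.00059814$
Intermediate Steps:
$s{\left(n \right)} = -6 + n$ ($s{\left(n \right)} = n - 6 = -6 + n$)
$W{\left(A \right)} = 3$ ($W{\left(A \right)} = 3 - \left(A - A\right) = 3 - 0 = 3 + 0 = 3$)
$u = -57533272$ ($u = \left(-4446 + 18458\right) \left(-4075 - 31\right) = 14012 \left(-4075 - 31\right) = 14012 \left(-4106\right) = -57533272$)
$- \frac{27095}{u} + \frac{W{\left(-187 \right)}}{23586} = - \frac{27095}{-57533272} + \frac{3}{23586} = \left(-27095\right) \left(- \frac{1}{57533272}\right) + 3 \cdot \frac{1}{23586} = \frac{27095}{57533272} + \frac{1}{7862} = \frac{135277081}{226163292232}$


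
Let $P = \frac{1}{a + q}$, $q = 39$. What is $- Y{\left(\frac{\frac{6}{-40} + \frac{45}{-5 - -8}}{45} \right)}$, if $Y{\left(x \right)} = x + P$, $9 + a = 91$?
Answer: $- \frac{4093}{12100} \approx -0.33826$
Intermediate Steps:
$a = 82$ ($a = -9 + 91 = 82$)
$P = \frac{1}{121}$ ($P = \frac{1}{82 + 39} = \frac{1}{121} \approx 0.0082645$)
$Y{\left(x \right)} = \frac{1}{121} + x$ ($Y{\left(x \right)} = x + \frac{1}{121} = \frac{1}{121} + x$)
$- Y{\left(\frac{\frac{6}{-40} + \frac{45}{-5 - -8}}{45} \right)} = - (\frac{1}{121} + \frac{\frac{6}{-40} + \frac{45}{-5 - -8}}{45}) = - (\frac{1}{121} + \left(6 \left(- \frac{1}{40}\right) + \frac{45}{-5 + 8}\right) \frac{1}{45}) = - (\frac{1}{121} + \left(- \frac{3}{20} + \frac{45}{3}\right) \frac{1}{45}) = - (\frac{1}{121} + \left(- \frac{3}{20} + 45 \cdot \frac{1}{3}\right) \frac{1}{45}) = - (\frac{1}{121} + \left(- \frac{3}{20} + 15\right) \frac{1}{45}) = - (\frac{1}{121} + \frac{297}{20} \cdot \frac{1}{45}) = - (\frac{1}{121} + \frac{33}{100}) = \left(-1\right) \frac{4093}{12100} = - \frac{4093}{12100}$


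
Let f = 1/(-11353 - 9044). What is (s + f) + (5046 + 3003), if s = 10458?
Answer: 377487278/20397 ≈ 18507.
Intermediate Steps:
f = -1/20397 (f = 1/(-20397) = -1/20397 ≈ -4.9027e-5)
(s + f) + (5046 + 3003) = (10458 - 1/20397) + (5046 + 3003) = 213311825/20397 + 8049 = 377487278/20397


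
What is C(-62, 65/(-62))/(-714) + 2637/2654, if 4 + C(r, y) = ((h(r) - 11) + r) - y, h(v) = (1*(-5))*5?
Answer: 66673051/58743636 ≈ 1.1350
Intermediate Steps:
h(v) = -25 (h(v) = -5*5 = -25)
C(r, y) = -40 + r - y (C(r, y) = -4 + (((-25 - 11) + r) - y) = -4 + ((-36 + r) - y) = -4 + (-36 + r - y) = -40 + r - y)
C(-62, 65/(-62))/(-714) + 2637/2654 = (-40 - 62 - 65/(-62))/(-714) + 2637/2654 = (-40 - 62 - 65*(-1)/62)*(-1/714) + 2637*(1/2654) = (-40 - 62 - 1*(-65/62))*(-1/714) + 2637/2654 = (-40 - 62 + 65/62)*(-1/714) + 2637/2654 = -6259/62*(-1/714) + 2637/2654 = 6259/44268 + 2637/2654 = 66673051/58743636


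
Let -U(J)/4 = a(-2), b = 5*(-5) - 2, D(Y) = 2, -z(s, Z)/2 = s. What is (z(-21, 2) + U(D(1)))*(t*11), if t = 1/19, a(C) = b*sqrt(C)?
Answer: 462/19 + 1188*I*sqrt(2)/19 ≈ 24.316 + 88.426*I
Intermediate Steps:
z(s, Z) = -2*s
b = -27 (b = -25 - 2 = -27)
a(C) = -27*sqrt(C)
U(J) = 108*I*sqrt(2) (U(J) = -(-108)*sqrt(-2) = -(-108)*I*sqrt(2) = 108*I*sqrt(2))
t = 1/19 ≈ 0.052632
(z(-21, 2) + U(D(1)))*(t*11) = (-2*(-21) + 108*I*sqrt(2))*((1/19)*11) = (42 + 108*I*sqrt(2))*(11/19) = 462/19 + 1188*I*sqrt(2)/19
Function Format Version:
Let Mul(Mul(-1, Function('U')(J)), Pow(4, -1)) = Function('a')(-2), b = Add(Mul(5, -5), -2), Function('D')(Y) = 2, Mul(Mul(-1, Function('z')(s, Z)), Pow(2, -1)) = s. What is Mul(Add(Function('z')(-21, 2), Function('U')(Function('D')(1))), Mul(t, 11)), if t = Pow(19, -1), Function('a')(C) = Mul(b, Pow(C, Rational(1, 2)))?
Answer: Add(Rational(462, 19), Mul(Rational(1188, 19), I, Pow(2, Rational(1, 2)))) ≈ Add(24.316, Mul(88.426, I))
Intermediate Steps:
Function('z')(s, Z) = Mul(-2, s)
b = -27 (b = Add(-25, -2) = -27)
Function('a')(C) = Mul(-27, Pow(C, Rational(1, 2)))
Function('U')(J) = Mul(108, I, Pow(2, Rational(1, 2))) (Function('U')(J) = Mul(-4, Mul(-27, Pow(-2, Rational(1, 2)))) = Mul(-4, Mul(-27, Mul(I, Pow(2, Rational(1, 2))))) = Mul(-4, Mul(-27, I, Pow(2, Rational(1, 2)))) = Mul(108, I, Pow(2, Rational(1, 2))))
t = Rational(1, 19) ≈ 0.052632
Mul(Add(Function('z')(-21, 2), Function('U')(Function('D')(1))), Mul(t, 11)) = Mul(Add(Mul(-2, -21), Mul(108, I, Pow(2, Rational(1, 2)))), Mul(Rational(1, 19), 11)) = Mul(Add(42, Mul(108, I, Pow(2, Rational(1, 2)))), Rational(11, 19)) = Add(Rational(462, 19), Mul(Rational(1188, 19), I, Pow(2, Rational(1, 2))))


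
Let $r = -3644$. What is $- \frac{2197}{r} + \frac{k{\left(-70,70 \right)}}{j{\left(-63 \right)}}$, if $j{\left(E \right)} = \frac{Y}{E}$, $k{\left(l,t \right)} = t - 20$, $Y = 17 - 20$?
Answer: $\frac{3828397}{3644} \approx 1050.6$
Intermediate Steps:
$Y = -3$
$k{\left(l,t \right)} = -20 + t$
$j{\left(E \right)} = - \frac{3}{E}$
$- \frac{2197}{r} + \frac{k{\left(-70,70 \right)}}{j{\left(-63 \right)}} = - \frac{2197}{-3644} + \frac{-20 + 70}{\left(-3\right) \frac{1}{-63}} = \left(-2197\right) \left(- \frac{1}{3644}\right) + \frac{50}{\left(-3\right) \left(- \frac{1}{63}\right)} = \frac{2197}{3644} + 50 \frac{1}{\frac{1}{21}} = \frac{2197}{3644} + 50 \cdot 21 = \frac{2197}{3644} + 1050 = \frac{3828397}{3644}$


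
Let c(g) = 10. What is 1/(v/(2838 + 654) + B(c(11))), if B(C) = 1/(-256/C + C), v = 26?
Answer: -11349/643 ≈ -17.650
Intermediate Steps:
B(C) = 1/(C - 256/C)
1/(v/(2838 + 654) + B(c(11))) = 1/(26/(2838 + 654) + 10/(-256 + 10²)) = 1/(26/3492 + 10/(-256 + 100)) = 1/(26*(1/3492) + 10/(-156)) = 1/(13/1746 + 10*(-1/156)) = 1/(13/1746 - 5/78) = 1/(-643/11349) = -11349/643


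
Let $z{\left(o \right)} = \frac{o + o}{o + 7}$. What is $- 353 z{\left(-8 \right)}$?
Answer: $-5648$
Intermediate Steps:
$z{\left(o \right)} = \frac{2 o}{7 + o}$
$- 353 z{\left(-8 \right)} = - 353 \cdot 2 \left(-8\right) \frac{1}{7 - 8} = - 353 \cdot 2 \left(-8\right) \frac{1}{-1} = - 353 \cdot 2 \left(-8\right) \left(-1\right) = \left(-353\right) 16 = -5648$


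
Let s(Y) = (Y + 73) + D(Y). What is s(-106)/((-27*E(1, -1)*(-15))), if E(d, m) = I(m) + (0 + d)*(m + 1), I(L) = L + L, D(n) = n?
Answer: 139/810 ≈ 0.17160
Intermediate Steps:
s(Y) = 73 + 2*Y (s(Y) = (Y + 73) + Y = (73 + Y) + Y = 73 + 2*Y)
I(L) = 2*L
E(d, m) = 2*m + d*(1 + m) (E(d, m) = 2*m + (0 + d)*(m + 1) = 2*m + d*(1 + m))
s(-106)/((-27*E(1, -1)*(-15))) = (73 + 2*(-106))/((-27*(1 + 2*(-1) + 1*(-1))*(-15))) = (73 - 212)/((-27*(1 - 2 - 1)*(-15))) = -139/(-27*(-2)*(-15)) = -139/(54*(-15)) = -139/(-810) = -139*(-1/810) = 139/810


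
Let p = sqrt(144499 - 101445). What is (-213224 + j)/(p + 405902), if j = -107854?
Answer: -21721033726/27459398425 + 53513*sqrt(43054)/27459398425 ≈ -0.79062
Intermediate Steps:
p = sqrt(43054) ≈ 207.49
(-213224 + j)/(p + 405902) = (-213224 - 107854)/(sqrt(43054) + 405902) = -321078/(405902 + sqrt(43054))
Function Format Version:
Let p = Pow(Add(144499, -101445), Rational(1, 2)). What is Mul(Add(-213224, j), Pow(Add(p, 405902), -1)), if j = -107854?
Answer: Add(Rational(-21721033726, 27459398425), Mul(Rational(53513, 27459398425), Pow(43054, Rational(1, 2)))) ≈ -0.79062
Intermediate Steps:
p = Pow(43054, Rational(1, 2)) ≈ 207.49
Mul(Add(-213224, j), Pow(Add(p, 405902), -1)) = Mul(Add(-213224, -107854), Pow(Add(Pow(43054, Rational(1, 2)), 405902), -1)) = Mul(-321078, Pow(Add(405902, Pow(43054, Rational(1, 2))), -1))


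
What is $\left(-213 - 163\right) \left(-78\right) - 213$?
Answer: $29115$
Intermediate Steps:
$\left(-213 - 163\right) \left(-78\right) - 213 = \left(-376\right) \left(-78\right) - 213 = 29328 - 213 = 29115$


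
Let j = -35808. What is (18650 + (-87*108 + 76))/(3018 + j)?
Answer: -311/1093 ≈ -0.28454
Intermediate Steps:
(18650 + (-87*108 + 76))/(3018 + j) = (18650 + (-87*108 + 76))/(3018 - 35808) = (18650 + (-9396 + 76))/(-32790) = (18650 - 9320)*(-1/32790) = 9330*(-1/32790) = -311/1093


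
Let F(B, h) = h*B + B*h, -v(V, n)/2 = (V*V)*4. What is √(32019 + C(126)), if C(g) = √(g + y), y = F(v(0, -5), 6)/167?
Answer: √(32019 + 3*√14) ≈ 178.97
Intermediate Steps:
v(V, n) = -8*V² (v(V, n) = -2*V*V*4 = -2*V²*4 = -8*V²)
F(B, h) = 2*B*h (F(B, h) = B*h + B*h = 2*B*h)
y = 0 (y = (2*(-8*0²)*6)/167 = (2*(-8*0)*6)*(1/167) = (2*0*6)*(1/167) = 0*(1/167) = 0)
C(g) = √g (C(g) = √(g + 0) = √g)
√(32019 + C(126)) = √(32019 + √126) = √(32019 + 3*√14)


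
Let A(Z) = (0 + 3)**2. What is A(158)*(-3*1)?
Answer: -27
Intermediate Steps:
A(Z) = 9 (A(Z) = 3**2 = 9)
A(158)*(-3*1) = 9*(-3*1) = 9*(-3) = -27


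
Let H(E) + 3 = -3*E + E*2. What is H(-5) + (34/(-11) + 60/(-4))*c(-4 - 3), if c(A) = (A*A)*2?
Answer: -19480/11 ≈ -1770.9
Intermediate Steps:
H(E) = -3 - E (H(E) = -3 + (-3*E + E*2) = -3 + (-3*E + 2*E) = -3 - E)
c(A) = 2*A² (c(A) = A²*2 = 2*A²)
H(-5) + (34/(-11) + 60/(-4))*c(-4 - 3) = (-3 - 1*(-5)) + (34/(-11) + 60/(-4))*(2*(-4 - 3)²) = (-3 + 5) + (34*(-1/11) + 60*(-¼))*(2*(-7)²) = 2 + (-34/11 - 15)*(2*49) = 2 - 199/11*98 = 2 - 19502/11 = -19480/11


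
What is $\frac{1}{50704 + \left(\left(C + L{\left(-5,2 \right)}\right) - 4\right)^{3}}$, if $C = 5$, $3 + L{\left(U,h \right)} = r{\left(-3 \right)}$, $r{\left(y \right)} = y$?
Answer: $\frac{1}{50579} \approx 1.9771 \cdot 10^{-5}$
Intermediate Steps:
$L{\left(U,h \right)} = -6$ ($L{\left(U,h \right)} = -3 - 3 = -6$)
$\frac{1}{50704 + \left(\left(C + L{\left(-5,2 \right)}\right) - 4\right)^{3}} = \frac{1}{50704 + \left(\left(5 - 6\right) - 4\right)^{3}} = \frac{1}{50704 + \left(-1 - 4\right)^{3}} = \frac{1}{50704 + \left(-5\right)^{3}} = \frac{1}{50704 - 125} = \frac{1}{50579}$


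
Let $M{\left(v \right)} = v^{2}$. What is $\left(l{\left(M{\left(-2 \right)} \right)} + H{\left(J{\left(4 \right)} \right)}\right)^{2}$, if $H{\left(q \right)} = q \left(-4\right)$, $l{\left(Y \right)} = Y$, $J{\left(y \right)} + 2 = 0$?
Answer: $144$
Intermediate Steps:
$J{\left(y \right)} = -2$ ($J{\left(y \right)} = -2 + 0 = -2$)
$H{\left(q \right)} = - 4 q$
$\left(l{\left(M{\left(-2 \right)} \right)} + H{\left(J{\left(4 \right)} \right)}\right)^{2} = \left(\left(-2\right)^{2} - -8\right)^{2} = \left(4 + 8\right)^{2} = 12^{2} = 144$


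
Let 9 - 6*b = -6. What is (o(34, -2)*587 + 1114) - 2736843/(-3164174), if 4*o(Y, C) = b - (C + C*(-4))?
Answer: 7609711233/12656696 ≈ 601.24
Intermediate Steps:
b = 5/2 (b = 3/2 - 1/6*(-6) = 3/2 + 1 = 5/2 ≈ 2.5000)
o(Y, C) = 5/8 + 3*C/4 (o(Y, C) = (5/2 - (C + C*(-4)))/4 = (5/2 - (C - 4*C))/4 = (5/2 - (-3)*C)/4 = (5/2 + 3*C)/4 = 5/8 + 3*C/4)
(o(34, -2)*587 + 1114) - 2736843/(-3164174) = ((5/8 + (3/4)*(-2))*587 + 1114) - 2736843/(-3164174) = ((5/8 - 3/2)*587 + 1114) - 2736843*(-1)/3164174 = (-7/8*587 + 1114) - 1*(-2736843/3164174) = (-4109/8 + 1114) + 2736843/3164174 = 4803/8 + 2736843/3164174 = 7609711233/12656696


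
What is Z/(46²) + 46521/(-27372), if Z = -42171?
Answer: -52197627/2413298 ≈ -21.629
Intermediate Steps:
Z/(46²) + 46521/(-27372) = -42171/(46²) + 46521/(-27372) = -42171/2116 + 46521*(-1/27372) = -42171*1/2116 - 15507/9124 = -42171/2116 - 15507/9124 = -52197627/2413298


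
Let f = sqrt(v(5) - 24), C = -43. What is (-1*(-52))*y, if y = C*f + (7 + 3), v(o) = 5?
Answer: 520 - 2236*I*sqrt(19) ≈ 520.0 - 9746.5*I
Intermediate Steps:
f = I*sqrt(19) (f = sqrt(5 - 24) = sqrt(-19) = I*sqrt(19) ≈ 4.3589*I)
y = 10 - 43*I*sqrt(19) (y = -43*I*sqrt(19) + (7 + 3) = -43*I*sqrt(19) + 10 = 10 - 43*I*sqrt(19) ≈ 10.0 - 187.43*I)
(-1*(-52))*y = (-1*(-52))*(10 - 43*I*sqrt(19)) = 52*(10 - 43*I*sqrt(19)) = 520 - 2236*I*sqrt(19)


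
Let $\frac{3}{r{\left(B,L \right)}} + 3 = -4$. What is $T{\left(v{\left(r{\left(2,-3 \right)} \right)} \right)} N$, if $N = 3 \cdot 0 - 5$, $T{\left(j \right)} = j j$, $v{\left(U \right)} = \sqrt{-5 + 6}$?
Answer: $-5$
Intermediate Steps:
$r{\left(B,L \right)} = - \frac{3}{7}$ ($r{\left(B,L \right)} = \frac{3}{-3 - 4} = \frac{3}{-7} = 3 \left(- \frac{1}{7}\right) = - \frac{3}{7}$)
$v{\left(U \right)} = 1$ ($v{\left(U \right)} = \sqrt{1} = 1$)
$T{\left(j \right)} = j^{2}$
$N = -5$ ($N = 0 - 5 = -5$)
$T{\left(v{\left(r{\left(2,-3 \right)} \right)} \right)} N = 1^{2} \left(-5\right) = 1 \left(-5\right) = -5$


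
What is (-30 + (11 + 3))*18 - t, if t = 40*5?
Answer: -488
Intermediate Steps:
t = 200
(-30 + (11 + 3))*18 - t = (-30 + (11 + 3))*18 - 1*200 = (-30 + 14)*18 - 200 = -16*18 - 200 = -288 - 200 = -488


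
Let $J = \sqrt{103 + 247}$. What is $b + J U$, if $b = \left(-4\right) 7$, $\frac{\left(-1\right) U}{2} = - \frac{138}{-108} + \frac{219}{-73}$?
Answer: $-28 + \frac{155 \sqrt{14}}{9} \approx 36.44$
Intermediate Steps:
$U = \frac{31}{9}$ ($U = - 2 \left(- \frac{138}{-108} + \frac{219}{-73}\right) = - 2 \left(\left(-138\right) \left(- \frac{1}{108}\right) + 219 \left(- \frac{1}{73}\right)\right) = - 2 \left(\frac{23}{18} - 3\right) = \left(-2\right) \left(- \frac{31}{18}\right) = \frac{31}{9} \approx 3.4444$)
$b = -28$
$J = 5 \sqrt{14}$ ($J = \sqrt{350} = 5 \sqrt{14} \approx 18.708$)
$b + J U = -28 + 5 \sqrt{14} \cdot \frac{31}{9} = -28 + \frac{155 \sqrt{14}}{9}$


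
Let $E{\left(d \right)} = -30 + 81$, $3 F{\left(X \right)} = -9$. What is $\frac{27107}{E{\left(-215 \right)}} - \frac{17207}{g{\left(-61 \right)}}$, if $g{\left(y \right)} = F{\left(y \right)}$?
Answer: $\frac{106542}{17} \approx 6267.2$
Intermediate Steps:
$F{\left(X \right)} = -3$ ($F{\left(X \right)} = \frac{1}{3} \left(-9\right) = -3$)
$g{\left(y \right)} = -3$
$E{\left(d \right)} = 51$
$\frac{27107}{E{\left(-215 \right)}} - \frac{17207}{g{\left(-61 \right)}} = \frac{27107}{51} - \frac{17207}{-3} = 27107 \cdot \frac{1}{51} - - \frac{17207}{3} = \frac{27107}{51} + \frac{17207}{3} = \frac{106542}{17}$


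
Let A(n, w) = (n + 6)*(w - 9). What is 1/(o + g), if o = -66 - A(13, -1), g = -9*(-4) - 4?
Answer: 1/156 ≈ 0.0064103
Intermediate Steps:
A(n, w) = (-9 + w)*(6 + n) (A(n, w) = (6 + n)*(-9 + w) = (-9 + w)*(6 + n))
g = 32 (g = 36 - 4 = 32)
o = 124 (o = -66 - (-54 - 9*13 + 6*(-1) + 13*(-1)) = -66 - (-54 - 117 - 6 - 13) = -66 - 1*(-190) = -66 + 190 = 124)
1/(o + g) = 1/(124 + 32) = 1/156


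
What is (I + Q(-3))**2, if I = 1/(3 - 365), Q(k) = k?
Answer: 1181569/131044 ≈ 9.0166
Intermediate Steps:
I = -1/362 (I = 1/(-362) = -1/362 ≈ -0.0027624)
(I + Q(-3))**2 = (-1/362 - 3)**2 = (-1087/362)**2 = 1181569/131044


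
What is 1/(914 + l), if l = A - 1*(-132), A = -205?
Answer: 1/841 ≈ 0.0011891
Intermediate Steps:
l = -73 (l = -205 - 1*(-132) = -205 + 132 = -73)
1/(914 + l) = 1/(914 - 73) = 1/841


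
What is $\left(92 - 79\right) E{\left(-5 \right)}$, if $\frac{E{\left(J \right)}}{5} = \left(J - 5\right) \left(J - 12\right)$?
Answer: $11050$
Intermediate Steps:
$E{\left(J \right)} = 5 \left(-12 + J\right) \left(-5 + J\right)$ ($E{\left(J \right)} = 5 \left(J - 5\right) \left(J - 12\right) = 5 \left(-5 + J\right) \left(-12 + J\right) = 5 \left(-12 + J\right) \left(-5 + J\right)$)
$\left(92 - 79\right) E{\left(-5 \right)} = \left(92 - 79\right) \left(300 - -425 + 5 \left(-5\right)^{2}\right) = 13 \left(300 + 425 + 5 \cdot 25\right) = 13 \left(300 + 425 + 125\right) = 13 \cdot 850 = 11050$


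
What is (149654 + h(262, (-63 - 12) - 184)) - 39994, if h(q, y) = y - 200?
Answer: 109201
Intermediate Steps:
h(q, y) = -200 + y
(149654 + h(262, (-63 - 12) - 184)) - 39994 = (149654 + (-200 + ((-63 - 12) - 184))) - 39994 = (149654 + (-200 + (-75 - 184))) - 39994 = (149654 + (-200 - 259)) - 39994 = (149654 - 459) - 39994 = 149195 - 39994 = 109201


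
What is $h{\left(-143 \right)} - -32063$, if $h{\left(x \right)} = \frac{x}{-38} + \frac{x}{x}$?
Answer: $\frac{1218575}{38} \approx 32068.0$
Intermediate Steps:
$h{\left(x \right)} = 1 - \frac{x}{38}$ ($h{\left(x \right)} = x \left(- \frac{1}{38}\right) + 1 = - \frac{x}{38} + 1 = 1 - \frac{x}{38}$)
$h{\left(-143 \right)} - -32063 = \left(1 - - \frac{143}{38}\right) - -32063 = \left(1 + \frac{143}{38}\right) + 32063 = \frac{181}{38} + 32063 = \frac{1218575}{38}$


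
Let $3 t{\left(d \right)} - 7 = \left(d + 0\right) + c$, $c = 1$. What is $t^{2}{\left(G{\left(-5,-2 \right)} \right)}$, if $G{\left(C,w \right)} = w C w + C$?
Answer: $\frac{289}{9} \approx 32.111$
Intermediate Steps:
$G{\left(C,w \right)} = C + C w^{2}$ ($G{\left(C,w \right)} = C w w + C = C w^{2} + C = C + C w^{2}$)
$t{\left(d \right)} = \frac{8}{3} + \frac{d}{3}$ ($t{\left(d \right)} = \frac{7}{3} + \frac{\left(d + 0\right) + 1}{3} = \frac{7}{3} + \frac{d + 1}{3} = \frac{7}{3} + \frac{1 + d}{3} = \frac{7}{3} + \left(\frac{1}{3} + \frac{d}{3}\right) = \frac{8}{3} + \frac{d}{3}$)
$t^{2}{\left(G{\left(-5,-2 \right)} \right)} = \left(\frac{8}{3} + \frac{\left(-5\right) \left(1 + \left(-2\right)^{2}\right)}{3}\right)^{2} = \left(\frac{8}{3} + \frac{\left(-5\right) \left(1 + 4\right)}{3}\right)^{2} = \left(\frac{8}{3} + \frac{\left(-5\right) 5}{3}\right)^{2} = \left(\frac{8}{3} + \frac{1}{3} \left(-25\right)\right)^{2} = \left(\frac{8}{3} - \frac{25}{3}\right)^{2} = \left(- \frac{17}{3}\right)^{2} = \frac{289}{9}$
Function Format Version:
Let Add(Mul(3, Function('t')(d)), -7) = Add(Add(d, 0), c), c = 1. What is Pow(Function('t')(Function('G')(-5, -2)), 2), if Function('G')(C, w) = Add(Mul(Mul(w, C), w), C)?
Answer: Rational(289, 9) ≈ 32.111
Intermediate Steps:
Function('G')(C, w) = Add(C, Mul(C, Pow(w, 2))) (Function('G')(C, w) = Add(Mul(Mul(C, w), w), C) = Add(Mul(C, Pow(w, 2)), C) = Add(C, Mul(C, Pow(w, 2))))
Function('t')(d) = Add(Rational(8, 3), Mul(Rational(1, 3), d)) (Function('t')(d) = Add(Rational(7, 3), Mul(Rational(1, 3), Add(Add(d, 0), 1))) = Add(Rational(7, 3), Mul(Rational(1, 3), Add(d, 1))) = Add(Rational(7, 3), Mul(Rational(1, 3), Add(1, d))) = Add(Rational(7, 3), Add(Rational(1, 3), Mul(Rational(1, 3), d))) = Add(Rational(8, 3), Mul(Rational(1, 3), d)))
Pow(Function('t')(Function('G')(-5, -2)), 2) = Pow(Add(Rational(8, 3), Mul(Rational(1, 3), Mul(-5, Add(1, Pow(-2, 2))))), 2) = Pow(Add(Rational(8, 3), Mul(Rational(1, 3), Mul(-5, Add(1, 4)))), 2) = Pow(Add(Rational(8, 3), Mul(Rational(1, 3), Mul(-5, 5))), 2) = Pow(Add(Rational(8, 3), Mul(Rational(1, 3), -25)), 2) = Pow(Add(Rational(8, 3), Rational(-25, 3)), 2) = Pow(Rational(-17, 3), 2) = Rational(289, 9)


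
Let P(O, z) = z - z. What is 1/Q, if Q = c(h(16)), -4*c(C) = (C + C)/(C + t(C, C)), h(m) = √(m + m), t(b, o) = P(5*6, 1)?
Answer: -2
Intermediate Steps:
P(O, z) = 0
t(b, o) = 0
h(m) = √2*√m (h(m) = √(2*m) = √2*√m)
c(C) = -½ (c(C) = -(C + C)/(4*(C + 0)) = -2*C/(4*C) = -¼*2 = -½)
Q = -½ ≈ -0.50000
1/Q = 1/(-½) = -2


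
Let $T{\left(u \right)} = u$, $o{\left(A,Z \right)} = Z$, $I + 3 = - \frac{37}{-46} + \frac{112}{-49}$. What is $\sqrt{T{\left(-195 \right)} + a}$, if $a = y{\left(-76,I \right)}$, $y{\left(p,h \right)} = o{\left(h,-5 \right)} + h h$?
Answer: $\frac{i \sqrt{18654551}}{322} \approx 13.413 i$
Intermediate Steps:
$I = - \frac{1443}{322}$ ($I = -3 + \left(- \frac{37}{-46} + \frac{112}{-49}\right) = -3 + \left(\left(-37\right) \left(- \frac{1}{46}\right) + 112 \left(- \frac{1}{49}\right)\right) = -3 + \left(\frac{37}{46} - \frac{16}{7}\right) = -3 - \frac{477}{322} = - \frac{1443}{322} \approx -4.4814$)
$y{\left(p,h \right)} = -5 + h^{2}$ ($y{\left(p,h \right)} = -5 + h h = -5 + h^{2}$)
$a = \frac{1563829}{103684}$ ($a = -5 + \left(- \frac{1443}{322}\right)^{2} = -5 + \frac{2082249}{103684} = \frac{1563829}{103684} \approx 15.083$)
$\sqrt{T{\left(-195 \right)} + a} = \sqrt{-195 + \frac{1563829}{103684}} = \sqrt{- \frac{18654551}{103684}} = \frac{i \sqrt{18654551}}{322}$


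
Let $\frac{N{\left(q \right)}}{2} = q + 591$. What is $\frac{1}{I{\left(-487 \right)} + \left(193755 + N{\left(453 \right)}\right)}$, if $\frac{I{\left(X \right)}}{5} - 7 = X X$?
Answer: $\frac{1}{1381723} \approx 7.2373 \cdot 10^{-7}$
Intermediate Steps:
$N{\left(q \right)} = 1182 + 2 q$ ($N{\left(q \right)} = 2 \left(q + 591\right) = 2 \left(591 + q\right) = 1182 + 2 q$)
$I{\left(X \right)} = 35 + 5 X^{2}$ ($I{\left(X \right)} = 35 + 5 X X = 35 + 5 X^{2}$)
$\frac{1}{I{\left(-487 \right)} + \left(193755 + N{\left(453 \right)}\right)} = \frac{1}{\left(35 + 5 \left(-487\right)^{2}\right) + \left(193755 + \left(1182 + 2 \cdot 453\right)\right)} = \frac{1}{\left(35 + 5 \cdot 237169\right) + \left(193755 + \left(1182 + 906\right)\right)} = \frac{1}{\left(35 + 1185845\right) + \left(193755 + 2088\right)} = \frac{1}{1185880 + 195843} = \frac{1}{1381723}$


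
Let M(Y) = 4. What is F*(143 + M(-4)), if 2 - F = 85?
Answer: -12201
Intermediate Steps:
F = -83 (F = 2 - 1*85 = 2 - 85 = -83)
F*(143 + M(-4)) = -83*(143 + 4) = -83*147 = -12201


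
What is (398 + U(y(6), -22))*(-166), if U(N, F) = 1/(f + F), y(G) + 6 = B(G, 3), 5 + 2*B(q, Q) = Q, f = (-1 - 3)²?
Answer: -198121/3 ≈ -66040.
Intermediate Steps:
f = 16 (f = (-4)² = 16)
B(q, Q) = -5/2 + Q/2
y(G) = -7 (y(G) = -6 + (-5/2 + (½)*3) = -6 + (-5/2 + 3/2) = -6 - 1 = -7)
U(N, F) = 1/(16 + F)
(398 + U(y(6), -22))*(-166) = (398 + 1/(16 - 22))*(-166) = (398 + 1/(-6))*(-166) = (398 - ⅙)*(-166) = (2387/6)*(-166) = -198121/3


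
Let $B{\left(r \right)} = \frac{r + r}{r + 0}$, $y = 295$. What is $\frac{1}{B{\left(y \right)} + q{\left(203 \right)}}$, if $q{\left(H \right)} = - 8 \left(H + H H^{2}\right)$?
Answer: $- \frac{1}{66925038} \approx -1.4942 \cdot 10^{-8}$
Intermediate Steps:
$B{\left(r \right)} = 2$ ($B{\left(r \right)} = \frac{2 r}{r} = 2$)
$q{\left(H \right)} = - 8 H - 8 H^{3}$ ($q{\left(H \right)} = - 8 \left(H + H^{3}\right) = - 8 H - 8 H^{3}$)
$\frac{1}{B{\left(y \right)} + q{\left(203 \right)}} = \frac{1}{2 - 1624 \left(1 + 203^{2}\right)} = \frac{1}{2 - 1624 \left(1 + 41209\right)} = \frac{1}{2 - 1624 \cdot 41210} = \frac{1}{2 - 66925040} = \frac{1}{-66925038} = - \frac{1}{66925038}$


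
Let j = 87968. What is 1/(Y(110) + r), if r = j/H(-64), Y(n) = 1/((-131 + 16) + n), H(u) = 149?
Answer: 745/439691 ≈ 0.0016944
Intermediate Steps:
Y(n) = 1/(-115 + n)
r = 87968/149 ≈ 590.39
1/(Y(110) + r) = 1/(1/(-115 + 110) + 87968/149) = 1/(1/(-5) + 87968/149) = 1/(-⅕ + 87968/149) = 1/(439691/745) = 745/439691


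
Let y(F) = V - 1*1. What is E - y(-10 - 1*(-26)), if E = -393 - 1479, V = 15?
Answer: -1886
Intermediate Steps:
y(F) = 14 (y(F) = 15 - 1*1 = 15 - 1 = 14)
E = -1872
E - y(-10 - 1*(-26)) = -1872 - 1*14 = -1872 - 14 = -1886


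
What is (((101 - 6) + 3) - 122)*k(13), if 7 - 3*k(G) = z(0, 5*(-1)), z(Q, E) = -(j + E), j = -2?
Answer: 0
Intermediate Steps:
z(Q, E) = 2 - E (z(Q, E) = -(-2 + E) = 2 - E)
k(G) = 0 (k(G) = 7/3 - (2 - 5*(-1))/3 = 7/3 - (2 - 1*(-5))/3 = 7/3 - (2 + 5)/3 = 7/3 - 1/3*7 = 7/3 - 7/3 = 0)
(((101 - 6) + 3) - 122)*k(13) = (((101 - 6) + 3) - 122)*0 = ((95 + 3) - 122)*0 = (98 - 122)*0 = -24*0 = 0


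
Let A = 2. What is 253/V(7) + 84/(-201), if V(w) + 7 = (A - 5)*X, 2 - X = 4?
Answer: -16979/67 ≈ -253.42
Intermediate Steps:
X = -2 (X = 2 - 1*4 = 2 - 4 = -2)
V(w) = -1 (V(w) = -7 + (2 - 5)*(-2) = -7 - 3*(-2) = -7 + 6 = -1)
253/V(7) + 84/(-201) = 253/(-1) + 84/(-201) = 253*(-1) + 84*(-1/201) = -253 - 28/67 = -16979/67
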